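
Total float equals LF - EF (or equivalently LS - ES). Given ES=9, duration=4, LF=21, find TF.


EF = ES + duration = 9 + 4 = 13
LS = LF - duration = 21 - 4 = 17
Total Float = LF - EF = 21 - 13
(or LS - ES = 17 - 9)
= 8


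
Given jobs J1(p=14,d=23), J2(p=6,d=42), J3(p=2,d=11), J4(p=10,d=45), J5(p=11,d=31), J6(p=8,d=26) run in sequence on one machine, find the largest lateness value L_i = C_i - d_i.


Lateness per job (L = C - d):
  J1: C=14, d=23, L=-9
  J2: C=20, d=42, L=-22
  J3: C=22, d=11, L=11
  J4: C=32, d=45, L=-13
  J5: C=43, d=31, L=12
  J6: C=51, d=26, L=25
Lmax = max(-9, -22, 11, -13, 12, 25)
= 25


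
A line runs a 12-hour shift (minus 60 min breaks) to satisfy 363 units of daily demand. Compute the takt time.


Available = 12×60 - 60 = 660 min
Takt time = 660 / 363
= 1.82 min/unit


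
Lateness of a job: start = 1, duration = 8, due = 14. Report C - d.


Completion = 1 + 8 = 9
Lateness = C - d = 9 - 14
= -5


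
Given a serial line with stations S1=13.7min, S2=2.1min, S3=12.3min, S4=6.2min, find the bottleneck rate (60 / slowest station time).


Bottleneck = longest station time
Station times: [13.7, 2.1, 12.3, 6.2]
Max = 13.7 min
Rate = 60 / 13.7
= 4.38 units/hour (bottleneck: 13.7min)


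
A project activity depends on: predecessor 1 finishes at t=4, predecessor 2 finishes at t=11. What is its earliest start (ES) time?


ES = max of all predecessor completion times
Predecessors: [4, 11]
ES = max(4, 11)
= 11


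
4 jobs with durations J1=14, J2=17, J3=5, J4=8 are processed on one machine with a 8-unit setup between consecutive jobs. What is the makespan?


Makespan = Σ processing + (n-1) × setup
= (14 + 17 + 5 + 8) + (4-1)×8
= 44 + 24
= 68 time units


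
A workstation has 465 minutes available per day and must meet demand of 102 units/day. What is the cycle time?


Cycle time = available time / demand
= 465 / 102
= 4.56 min/unit


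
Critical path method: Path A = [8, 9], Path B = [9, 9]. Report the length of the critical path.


Path A: 8 + 9 = 17
Path B: 9 + 9 = 18
Critical path = longest = max(17, 18)
= 18 (Path B)


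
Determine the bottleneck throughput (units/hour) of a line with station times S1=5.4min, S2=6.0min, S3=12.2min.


Bottleneck = longest station time
Station times: [5.4, 6.0, 12.2]
Max = 12.2 min
Rate = 60 / 12.2
= 4.92 units/hour (bottleneck: 12.2min)


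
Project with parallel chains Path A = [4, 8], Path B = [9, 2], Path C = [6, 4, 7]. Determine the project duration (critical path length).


Path A: 4 + 8 = 12
Path B: 9 + 2 = 11
Path C: 6 + 4 + 7 = 17
Critical path = longest = max(12, 11, 17)
= 17 (Path C)


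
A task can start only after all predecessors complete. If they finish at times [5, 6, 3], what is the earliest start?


ES = max of all predecessor completion times
Predecessors: [5, 6, 3]
ES = max(5, 6, 3)
= 6


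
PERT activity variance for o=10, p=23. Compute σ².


σ² = ((p - o) / 6)² = (p - o)² / 36
= (23 - 10)² / 36
= 13² / 36
= 169 / 36
= 4.6944


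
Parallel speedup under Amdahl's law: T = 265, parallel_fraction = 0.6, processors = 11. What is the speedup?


Amdahl's law: T_p = T × ((1-p) + p/N)
= 265 × ((1-0.6) + 0.6/11)
= 265 × (0.40 + 0.0545)
= 265 × 0.4545
= 120.45
Speedup = 265/120.45
= 2.20×


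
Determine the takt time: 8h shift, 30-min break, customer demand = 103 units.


Available = 8×60 - 30 = 450 min
Takt time = 450 / 103
= 4.37 min/unit


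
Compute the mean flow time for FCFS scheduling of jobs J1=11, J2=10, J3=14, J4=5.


Completion times:
  J1: completes at 11
  J2: completes at 21
  J3: completes at 35
  J4: completes at 40
Sum = 107
Average = 107/4
= 26.75


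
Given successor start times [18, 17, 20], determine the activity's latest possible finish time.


LF = min of all successor start times
Successors start at: [18, 17, 20]
LF = min(18, 17, 20)
= 17


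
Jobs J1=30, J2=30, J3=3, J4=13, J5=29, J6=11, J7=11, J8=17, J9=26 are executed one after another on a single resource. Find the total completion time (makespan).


Sequential makespan: sum all processing times
= 30 + 30 + 3 + 13 + 29 + 11 + 11 + 17 + 26
= 170 time units


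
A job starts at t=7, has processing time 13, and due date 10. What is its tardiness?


Completion = start + processing = 7 + 13 = 20
Tardiness = max(0, C - d) = max(0, 20 - 10)
= max(0, 10)
= 10


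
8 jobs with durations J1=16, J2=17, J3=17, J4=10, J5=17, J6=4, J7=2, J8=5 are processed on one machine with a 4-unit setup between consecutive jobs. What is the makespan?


Makespan = Σ processing + (n-1) × setup
= (16 + 17 + 17 + 10 + 17 + 4 + 2 + 5) + (8-1)×4
= 88 + 28
= 116 time units


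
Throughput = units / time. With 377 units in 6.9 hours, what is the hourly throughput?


Throughput = units / time
= 377 / 6.9
= 54.6 units/hour


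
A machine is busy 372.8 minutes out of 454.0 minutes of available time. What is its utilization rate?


Utilization = busy / total × 100
= 372.8 / 454.0 × 100
= 82.1%


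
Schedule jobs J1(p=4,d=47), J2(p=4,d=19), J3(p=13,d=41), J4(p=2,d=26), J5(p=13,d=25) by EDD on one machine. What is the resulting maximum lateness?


EDD order: J2 → J5 → J4 → J3 → J1
Completion and lateness:
  J2: C=4, d=19, L=4-19=-15
  J5: C=17, d=25, L=17-25=-8
  J4: C=19, d=26, L=19-26=-7
  J3: C=32, d=41, L=32-41=-9
  J1: C=36, d=47, L=36-47=-11
Lmax = max(-15, -8, -7, -9, -11)
= -7


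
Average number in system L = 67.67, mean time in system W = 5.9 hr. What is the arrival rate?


Little's law: L = λW → λ = L / W
= 67.67 / 5.9
= 11.47 per hour


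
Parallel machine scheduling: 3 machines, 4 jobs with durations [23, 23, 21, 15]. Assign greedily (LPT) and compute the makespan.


Jobs (LPT sorted): [23, 23, 21, 15]
Machines: 3
  J=23 → Machine 1 (load: 0+23=23)
  J=23 → Machine 2 (load: 0+23=23)
  J=21 → Machine 3 (load: 0+21=21)
  J=15 → Machine 3 (load: 21+15=36)
Machine loads: [23, 23, 36]
Makespan = max = 36 time units


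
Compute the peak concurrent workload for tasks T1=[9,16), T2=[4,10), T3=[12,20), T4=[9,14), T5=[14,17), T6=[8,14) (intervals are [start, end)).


Check each time point for overlaps:
  t=9: 4 tasks active (T1, T2, T4, T6)
Max concurrent = 4


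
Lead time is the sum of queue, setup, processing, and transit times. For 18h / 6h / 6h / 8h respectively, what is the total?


Lead time = queue + setup + processing + transit
= 18 + 6 + 6 + 8
= 38 hours


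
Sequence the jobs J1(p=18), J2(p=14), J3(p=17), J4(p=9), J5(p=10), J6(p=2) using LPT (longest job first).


LPT: sort by longest processing time first
  J1: p=18
  J3: p=17
  J2: p=14
  J5: p=10
  J4: p=9
  J6: p=2
Order: J1 → J3 → J2 → J5 → J4 → J6


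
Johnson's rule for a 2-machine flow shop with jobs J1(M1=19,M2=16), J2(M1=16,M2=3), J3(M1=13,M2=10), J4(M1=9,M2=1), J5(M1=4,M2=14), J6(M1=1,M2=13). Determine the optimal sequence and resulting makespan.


Johnson's rule:
Group 1 (M1≤M2, sort by M1): ['J6', 'J5']
Group 2 (M1>M2, sort desc M2): ['J1', 'J3', 'J2', 'J4']
Sequence: J6 → J5 → J1 → J3 → J2 → J4
Makespan calculation:
  J6: M1 done=1, M2 done=14
  J5: M1 done=5, M2 done=28
  J1: M1 done=24, M2 done=44
  J3: M1 done=37, M2 done=54
  J2: M1 done=53, M2 done=57
  J4: M1 done=62, M2 done=63
= Sequence: J6 → J5 → J1 → J3 → J2 → J4, Makespan: 63


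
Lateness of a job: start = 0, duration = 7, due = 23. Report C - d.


Completion = 0 + 7 = 7
Lateness = C - d = 7 - 23
= -16


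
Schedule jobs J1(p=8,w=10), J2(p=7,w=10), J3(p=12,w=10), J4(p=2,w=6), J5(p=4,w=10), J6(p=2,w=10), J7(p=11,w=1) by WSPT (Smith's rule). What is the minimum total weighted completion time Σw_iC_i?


WSPT order (by p/w): J6 → J4 → J5 → J2 → J1 → J3 → J7
  J6: C=2, w·C=10×2=20
  J4: C=4, w·C=6×4=24
  J5: C=8, w·C=10×8=80
  J2: C=15, w·C=10×15=150
  J1: C=23, w·C=10×23=230
  J3: C=35, w·C=10×35=350
  J7: C=46, w·C=1×46=46
Σ w·C = 900
= 900


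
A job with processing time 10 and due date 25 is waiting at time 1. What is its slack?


Slack = due - current_time - processing
= 25 - 1 - 10
= 14


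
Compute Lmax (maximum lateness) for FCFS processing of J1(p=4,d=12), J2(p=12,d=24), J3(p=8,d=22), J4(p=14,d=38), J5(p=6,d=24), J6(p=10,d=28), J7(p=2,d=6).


Lateness per job (L = C - d):
  J1: C=4, d=12, L=-8
  J2: C=16, d=24, L=-8
  J3: C=24, d=22, L=2
  J4: C=38, d=38, L=0
  J5: C=44, d=24, L=20
  J6: C=54, d=28, L=26
  J7: C=56, d=6, L=50
Lmax = max(-8, -8, 2, 0, 20, 26, 50)
= 50


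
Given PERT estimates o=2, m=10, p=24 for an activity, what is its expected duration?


te = (o + 4m + p) / 6
= (2 + 4×10 + 24) / 6
= (2 + 40 + 24) / 6
= 66 / 6
= 11.00


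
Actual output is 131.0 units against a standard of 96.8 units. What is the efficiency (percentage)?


Efficiency = (actual / standard) × 100
= (131.0 / 96.8) × 100
= 135.3%


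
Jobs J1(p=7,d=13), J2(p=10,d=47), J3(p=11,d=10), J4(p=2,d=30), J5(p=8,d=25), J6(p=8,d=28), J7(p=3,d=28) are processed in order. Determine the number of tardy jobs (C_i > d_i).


Completion vs due date:
  J1: C=7, d=13 → on time
  J2: C=17, d=47 → on time
  J3: C=28, d=10 → TARDY
  J4: C=30, d=30 → on time
  J5: C=38, d=25 → TARDY
  J6: C=46, d=28 → TARDY
  J7: C=49, d=28 → TARDY
Tardy jobs: J3, J5, J6, J7
Count = 4


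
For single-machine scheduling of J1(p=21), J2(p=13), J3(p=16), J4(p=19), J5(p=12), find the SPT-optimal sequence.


SPT: sort by shortest processing time
  J5: p=12
  J2: p=13
  J3: p=16
  J4: p=19
  J1: p=21
Order: J5 → J2 → J3 → J4 → J1


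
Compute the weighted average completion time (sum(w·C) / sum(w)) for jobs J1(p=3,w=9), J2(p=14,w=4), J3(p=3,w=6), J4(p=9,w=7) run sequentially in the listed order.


Completion times:
  J1: C=3, w×C=9×3=27
  J2: C=17, w×C=4×17=68
  J3: C=20, w×C=6×20=120
  J4: C=29, w×C=7×29=203
Sum w×C = 418
Sum w = 26
Weighted avg = 418/26
= 16.08


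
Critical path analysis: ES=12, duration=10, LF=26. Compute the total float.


EF = ES + duration = 12 + 10 = 22
LS = LF - duration = 26 - 10 = 16
Total Float = LF - EF = 26 - 22
(or LS - ES = 16 - 12)
= 4


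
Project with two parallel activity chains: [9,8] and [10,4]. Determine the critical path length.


Path A: 9 + 8 = 17
Path B: 10 + 4 = 14
Critical path = longest = max(17, 14)
= 17 (Path A)


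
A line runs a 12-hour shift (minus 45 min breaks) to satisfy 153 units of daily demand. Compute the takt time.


Available = 12×60 - 45 = 675 min
Takt time = 675 / 153
= 4.41 min/unit


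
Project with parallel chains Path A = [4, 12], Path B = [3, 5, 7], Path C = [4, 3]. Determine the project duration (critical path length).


Path A: 4 + 12 = 16
Path B: 3 + 5 + 7 = 15
Path C: 4 + 3 = 7
Critical path = longest = max(16, 15, 7)
= 16 (Path A)


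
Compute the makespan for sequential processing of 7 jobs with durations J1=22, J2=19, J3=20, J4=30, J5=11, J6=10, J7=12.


Sequential makespan: sum all processing times
= 22 + 19 + 20 + 30 + 11 + 10 + 12
= 124 time units


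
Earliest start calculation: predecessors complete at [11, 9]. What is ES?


ES = max of all predecessor completion times
Predecessors: [11, 9]
ES = max(11, 9)
= 11


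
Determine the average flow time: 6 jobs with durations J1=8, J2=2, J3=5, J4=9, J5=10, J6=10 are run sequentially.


Completion times:
  J1: completes at 8
  J2: completes at 10
  J3: completes at 15
  J4: completes at 24
  J5: completes at 34
  J6: completes at 44
Sum = 135
Average = 135/6
= 22.50


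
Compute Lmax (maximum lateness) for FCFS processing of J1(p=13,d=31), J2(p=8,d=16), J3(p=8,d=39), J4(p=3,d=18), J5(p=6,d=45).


Lateness per job (L = C - d):
  J1: C=13, d=31, L=-18
  J2: C=21, d=16, L=5
  J3: C=29, d=39, L=-10
  J4: C=32, d=18, L=14
  J5: C=38, d=45, L=-7
Lmax = max(-18, 5, -10, 14, -7)
= 14


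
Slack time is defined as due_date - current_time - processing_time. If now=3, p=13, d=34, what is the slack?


Slack = due - current_time - processing
= 34 - 3 - 13
= 18


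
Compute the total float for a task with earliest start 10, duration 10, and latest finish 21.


EF = ES + duration = 10 + 10 = 20
LS = LF - duration = 21 - 10 = 11
Total Float = LF - EF = 21 - 20
(or LS - ES = 11 - 10)
= 1


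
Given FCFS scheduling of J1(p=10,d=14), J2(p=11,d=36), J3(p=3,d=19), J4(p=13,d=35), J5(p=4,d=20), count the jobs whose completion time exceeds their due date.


Completion vs due date:
  J1: C=10, d=14 → on time
  J2: C=21, d=36 → on time
  J3: C=24, d=19 → TARDY
  J4: C=37, d=35 → TARDY
  J5: C=41, d=20 → TARDY
Tardy jobs: J3, J4, J5
Count = 3


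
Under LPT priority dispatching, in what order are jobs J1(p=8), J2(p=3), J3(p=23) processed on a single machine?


LPT: sort by longest processing time first
  J3: p=23
  J1: p=8
  J2: p=3
Order: J3 → J1 → J2


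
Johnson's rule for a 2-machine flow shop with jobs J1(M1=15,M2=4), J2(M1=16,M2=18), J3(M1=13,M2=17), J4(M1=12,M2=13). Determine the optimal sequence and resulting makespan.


Johnson's rule:
Group 1 (M1≤M2, sort by M1): ['J4', 'J3', 'J2']
Group 2 (M1>M2, sort desc M2): ['J1']
Sequence: J4 → J3 → J2 → J1
Makespan calculation:
  J4: M1 done=12, M2 done=25
  J3: M1 done=25, M2 done=42
  J2: M1 done=41, M2 done=60
  J1: M1 done=56, M2 done=64
= Sequence: J4 → J3 → J2 → J1, Makespan: 64


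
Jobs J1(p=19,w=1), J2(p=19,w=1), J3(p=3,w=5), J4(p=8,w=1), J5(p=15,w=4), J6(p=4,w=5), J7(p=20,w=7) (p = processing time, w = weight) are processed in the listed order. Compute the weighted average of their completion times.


Completion times:
  J1: C=19, w×C=1×19=19
  J2: C=38, w×C=1×38=38
  J3: C=41, w×C=5×41=205
  J4: C=49, w×C=1×49=49
  J5: C=64, w×C=4×64=256
  J6: C=68, w×C=5×68=340
  J7: C=88, w×C=7×88=616
Sum w×C = 1523
Sum w = 24
Weighted avg = 1523/24
= 63.46


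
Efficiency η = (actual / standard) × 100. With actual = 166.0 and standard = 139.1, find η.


Efficiency = (actual / standard) × 100
= (166.0 / 139.1) × 100
= 119.3%


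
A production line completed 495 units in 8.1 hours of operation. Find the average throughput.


Throughput = units / time
= 495 / 8.1
= 61.1 units/hour


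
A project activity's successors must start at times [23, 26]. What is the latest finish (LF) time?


LF = min of all successor start times
Successors start at: [23, 26]
LF = min(23, 26)
= 23


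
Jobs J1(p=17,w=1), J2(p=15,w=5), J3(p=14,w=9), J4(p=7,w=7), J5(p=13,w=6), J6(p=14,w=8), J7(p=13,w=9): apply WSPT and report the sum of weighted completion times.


WSPT order (by p/w): J4 → J7 → J3 → J6 → J5 → J2 → J1
  J4: C=7, w·C=7×7=49
  J7: C=20, w·C=9×20=180
  J3: C=34, w·C=9×34=306
  J6: C=48, w·C=8×48=384
  J5: C=61, w·C=6×61=366
  J2: C=76, w·C=5×76=380
  J1: C=93, w·C=1×93=93
Σ w·C = 1758
= 1758


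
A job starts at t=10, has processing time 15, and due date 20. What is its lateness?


Completion = 10 + 15 = 25
Lateness = C - d = 25 - 20
= 5


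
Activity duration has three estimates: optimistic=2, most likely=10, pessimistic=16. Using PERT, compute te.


te = (o + 4m + p) / 6
= (2 + 4×10 + 16) / 6
= (2 + 40 + 16) / 6
= 58 / 6
= 9.67


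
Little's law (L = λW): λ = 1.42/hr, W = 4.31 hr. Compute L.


Little's law: L = λ × W
= 1.42 × 4.31
= 6.12


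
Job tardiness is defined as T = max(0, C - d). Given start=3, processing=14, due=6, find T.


Completion = start + processing = 3 + 14 = 17
Tardiness = max(0, C - d) = max(0, 17 - 6)
= max(0, 11)
= 11


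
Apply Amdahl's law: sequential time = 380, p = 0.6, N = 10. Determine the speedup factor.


Amdahl's law: T_p = T × ((1-p) + p/N)
= 380 × ((1-0.6) + 0.6/10)
= 380 × (0.40 + 0.0600)
= 380 × 0.4600
= 174.80
Speedup = 380/174.80
= 2.17×


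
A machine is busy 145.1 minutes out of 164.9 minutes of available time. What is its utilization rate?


Utilization = busy / total × 100
= 145.1 / 164.9 × 100
= 88.0%


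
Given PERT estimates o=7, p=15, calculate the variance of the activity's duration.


σ² = ((p - o) / 6)² = (p - o)² / 36
= (15 - 7)² / 36
= 8² / 36
= 64 / 36
= 1.7778


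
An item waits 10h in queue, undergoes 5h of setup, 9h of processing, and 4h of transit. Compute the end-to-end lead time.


Lead time = queue + setup + processing + transit
= 10 + 5 + 9 + 4
= 28 hours


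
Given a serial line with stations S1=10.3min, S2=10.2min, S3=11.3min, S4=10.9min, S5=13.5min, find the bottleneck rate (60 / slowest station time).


Bottleneck = longest station time
Station times: [10.3, 10.2, 11.3, 10.9, 13.5]
Max = 13.5 min
Rate = 60 / 13.5
= 4.44 units/hour (bottleneck: 13.5min)


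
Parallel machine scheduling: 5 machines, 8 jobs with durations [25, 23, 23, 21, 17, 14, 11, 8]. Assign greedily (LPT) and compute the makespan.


Jobs (LPT sorted): [25, 23, 23, 21, 17, 14, 11, 8]
Machines: 5
  J=25 → Machine 1 (load: 0+25=25)
  J=23 → Machine 2 (load: 0+23=23)
  J=23 → Machine 3 (load: 0+23=23)
  J=21 → Machine 4 (load: 0+21=21)
  J=17 → Machine 5 (load: 0+17=17)
  J=14 → Machine 5 (load: 17+14=31)
  J=11 → Machine 4 (load: 21+11=32)
  J=8 → Machine 2 (load: 23+8=31)
Machine loads: [25, 31, 23, 32, 31]
Makespan = max = 32 time units


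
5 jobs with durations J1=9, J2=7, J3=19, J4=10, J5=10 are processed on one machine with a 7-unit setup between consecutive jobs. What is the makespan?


Makespan = Σ processing + (n-1) × setup
= (9 + 7 + 19 + 10 + 10) + (5-1)×7
= 55 + 28
= 83 time units


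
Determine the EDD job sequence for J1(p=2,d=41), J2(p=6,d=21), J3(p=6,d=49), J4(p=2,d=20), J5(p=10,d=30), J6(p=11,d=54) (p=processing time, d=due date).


EDD: sort by earliest due date
  J4: d=20, p=2
  J2: d=21, p=6
  J5: d=30, p=10
  J1: d=41, p=2
  J3: d=49, p=6
  J6: d=54, p=11
Order: J4 → J2 → J5 → J1 → J3 → J6


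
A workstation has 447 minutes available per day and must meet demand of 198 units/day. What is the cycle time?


Cycle time = available time / demand
= 447 / 198
= 2.26 min/unit


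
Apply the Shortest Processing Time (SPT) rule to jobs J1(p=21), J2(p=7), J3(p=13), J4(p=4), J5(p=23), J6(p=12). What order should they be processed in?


SPT: sort by shortest processing time
  J4: p=4
  J2: p=7
  J6: p=12
  J3: p=13
  J1: p=21
  J5: p=23
Order: J4 → J2 → J6 → J3 → J1 → J5


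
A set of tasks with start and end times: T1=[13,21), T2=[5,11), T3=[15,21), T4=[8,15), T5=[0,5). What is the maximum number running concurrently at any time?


Check each time point for overlaps:
  t=8: 2 tasks active (T2, T4)
Max concurrent = 2


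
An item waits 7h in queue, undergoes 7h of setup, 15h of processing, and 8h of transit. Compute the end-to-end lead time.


Lead time = queue + setup + processing + transit
= 7 + 7 + 15 + 8
= 37 hours


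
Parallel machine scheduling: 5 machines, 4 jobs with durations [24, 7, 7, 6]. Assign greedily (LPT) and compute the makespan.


Jobs (LPT sorted): [24, 7, 7, 6]
Machines: 5
  J=24 → Machine 1 (load: 0+24=24)
  J=7 → Machine 2 (load: 0+7=7)
  J=7 → Machine 3 (load: 0+7=7)
  J=6 → Machine 4 (load: 0+6=6)
Machine loads: [24, 7, 7, 6, 0]
Makespan = max = 24 time units


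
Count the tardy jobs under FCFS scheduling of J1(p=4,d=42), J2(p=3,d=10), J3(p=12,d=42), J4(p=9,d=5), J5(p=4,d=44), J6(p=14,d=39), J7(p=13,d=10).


Completion vs due date:
  J1: C=4, d=42 → on time
  J2: C=7, d=10 → on time
  J3: C=19, d=42 → on time
  J4: C=28, d=5 → TARDY
  J5: C=32, d=44 → on time
  J6: C=46, d=39 → TARDY
  J7: C=59, d=10 → TARDY
Tardy jobs: J4, J6, J7
Count = 3


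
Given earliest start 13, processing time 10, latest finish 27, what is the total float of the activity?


EF = ES + duration = 13 + 10 = 23
LS = LF - duration = 27 - 10 = 17
Total Float = LF - EF = 27 - 23
(or LS - ES = 17 - 13)
= 4


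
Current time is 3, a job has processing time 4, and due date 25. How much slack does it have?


Slack = due - current_time - processing
= 25 - 3 - 4
= 18


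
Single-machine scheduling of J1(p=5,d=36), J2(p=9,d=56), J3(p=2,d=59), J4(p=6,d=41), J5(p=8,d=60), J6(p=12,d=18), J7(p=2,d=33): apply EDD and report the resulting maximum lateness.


EDD order: J6 → J7 → J1 → J4 → J2 → J3 → J5
Completion and lateness:
  J6: C=12, d=18, L=12-18=-6
  J7: C=14, d=33, L=14-33=-19
  J1: C=19, d=36, L=19-36=-17
  J4: C=25, d=41, L=25-41=-16
  J2: C=34, d=56, L=34-56=-22
  J3: C=36, d=59, L=36-59=-23
  J5: C=44, d=60, L=44-60=-16
Lmax = max(-6, -19, -17, -16, -22, -23, -16)
= -6


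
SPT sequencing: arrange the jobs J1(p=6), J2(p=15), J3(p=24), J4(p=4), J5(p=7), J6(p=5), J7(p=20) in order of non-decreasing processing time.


SPT: sort by shortest processing time
  J4: p=4
  J6: p=5
  J1: p=6
  J5: p=7
  J2: p=15
  J7: p=20
  J3: p=24
Order: J4 → J6 → J1 → J5 → J2 → J7 → J3


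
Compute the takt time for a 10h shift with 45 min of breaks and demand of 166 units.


Available = 10×60 - 45 = 555 min
Takt time = 555 / 166
= 3.34 min/unit


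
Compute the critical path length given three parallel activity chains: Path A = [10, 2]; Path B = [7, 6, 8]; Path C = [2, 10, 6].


Path A: 10 + 2 = 12
Path B: 7 + 6 + 8 = 21
Path C: 2 + 10 + 6 = 18
Critical path = longest = max(12, 21, 18)
= 21 (Path B)


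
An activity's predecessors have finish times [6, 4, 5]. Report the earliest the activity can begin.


ES = max of all predecessor completion times
Predecessors: [6, 4, 5]
ES = max(6, 4, 5)
= 6


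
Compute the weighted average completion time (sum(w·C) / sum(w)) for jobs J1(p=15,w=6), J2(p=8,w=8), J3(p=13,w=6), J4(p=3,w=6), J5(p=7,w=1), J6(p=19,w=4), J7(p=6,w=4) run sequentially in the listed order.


Completion times:
  J1: C=15, w×C=6×15=90
  J2: C=23, w×C=8×23=184
  J3: C=36, w×C=6×36=216
  J4: C=39, w×C=6×39=234
  J5: C=46, w×C=1×46=46
  J6: C=65, w×C=4×65=260
  J7: C=71, w×C=4×71=284
Sum w×C = 1314
Sum w = 35
Weighted avg = 1314/35
= 37.54


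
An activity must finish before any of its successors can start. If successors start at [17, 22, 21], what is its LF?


LF = min of all successor start times
Successors start at: [17, 22, 21]
LF = min(17, 22, 21)
= 17


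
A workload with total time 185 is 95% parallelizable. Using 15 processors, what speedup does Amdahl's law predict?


Amdahl's law: T_p = T × ((1-p) + p/N)
= 185 × ((1-0.95) + 0.95/15)
= 185 × (0.05 + 0.0633)
= 185 × 0.1133
= 20.97
Speedup = 185/20.97
= 8.82×


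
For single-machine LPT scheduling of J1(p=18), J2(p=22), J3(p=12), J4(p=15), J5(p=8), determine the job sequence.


LPT: sort by longest processing time first
  J2: p=22
  J1: p=18
  J4: p=15
  J3: p=12
  J5: p=8
Order: J2 → J1 → J4 → J3 → J5


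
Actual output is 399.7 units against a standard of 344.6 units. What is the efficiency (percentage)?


Efficiency = (actual / standard) × 100
= (399.7 / 344.6) × 100
= 116.0%


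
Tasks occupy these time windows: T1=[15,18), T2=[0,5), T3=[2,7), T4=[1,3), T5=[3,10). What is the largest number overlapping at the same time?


Check each time point for overlaps:
  t=2: 3 tasks active (T2, T3, T4)
Max concurrent = 3


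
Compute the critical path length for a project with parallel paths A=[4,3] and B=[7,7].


Path A: 4 + 3 = 7
Path B: 7 + 7 = 14
Critical path = longest = max(7, 14)
= 14 (Path B)


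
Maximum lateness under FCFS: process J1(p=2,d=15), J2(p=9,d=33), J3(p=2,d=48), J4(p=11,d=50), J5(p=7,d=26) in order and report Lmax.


Lateness per job (L = C - d):
  J1: C=2, d=15, L=-13
  J2: C=11, d=33, L=-22
  J3: C=13, d=48, L=-35
  J4: C=24, d=50, L=-26
  J5: C=31, d=26, L=5
Lmax = max(-13, -22, -35, -26, 5)
= 5


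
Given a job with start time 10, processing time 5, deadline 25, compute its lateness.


Completion = 10 + 5 = 15
Lateness = C - d = 15 - 25
= -10


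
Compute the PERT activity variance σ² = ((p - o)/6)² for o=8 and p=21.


σ² = ((p - o) / 6)² = (p - o)² / 36
= (21 - 8)² / 36
= 13² / 36
= 169 / 36
= 4.6944


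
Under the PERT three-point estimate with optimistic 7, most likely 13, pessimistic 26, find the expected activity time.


te = (o + 4m + p) / 6
= (7 + 4×13 + 26) / 6
= (7 + 52 + 26) / 6
= 85 / 6
= 14.17


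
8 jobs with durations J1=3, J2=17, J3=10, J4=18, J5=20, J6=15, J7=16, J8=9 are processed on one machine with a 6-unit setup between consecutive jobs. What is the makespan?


Makespan = Σ processing + (n-1) × setup
= (3 + 17 + 10 + 18 + 20 + 15 + 16 + 9) + (8-1)×6
= 108 + 42
= 150 time units


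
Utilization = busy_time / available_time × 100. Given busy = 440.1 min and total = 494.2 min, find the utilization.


Utilization = busy / total × 100
= 440.1 / 494.2 × 100
= 89.1%


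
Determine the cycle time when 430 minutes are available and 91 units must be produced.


Cycle time = available time / demand
= 430 / 91
= 4.73 min/unit


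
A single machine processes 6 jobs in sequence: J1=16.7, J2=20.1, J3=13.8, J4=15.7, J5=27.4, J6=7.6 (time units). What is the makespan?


Sequential makespan: sum all processing times
= 16.7 + 20.1 + 13.8 + 15.7 + 27.4 + 7.6
= 101.3 time units


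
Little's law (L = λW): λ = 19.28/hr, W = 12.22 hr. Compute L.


Little's law: L = λ × W
= 19.28 × 12.22
= 235.60


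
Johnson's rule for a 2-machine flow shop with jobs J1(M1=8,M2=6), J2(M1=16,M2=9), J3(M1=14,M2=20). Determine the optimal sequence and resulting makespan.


Johnson's rule:
Group 1 (M1≤M2, sort by M1): ['J3']
Group 2 (M1>M2, sort desc M2): ['J2', 'J1']
Sequence: J3 → J2 → J1
Makespan calculation:
  J3: M1 done=14, M2 done=34
  J2: M1 done=30, M2 done=43
  J1: M1 done=38, M2 done=49
= Sequence: J3 → J2 → J1, Makespan: 49


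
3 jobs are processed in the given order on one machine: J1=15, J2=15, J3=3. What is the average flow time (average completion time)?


Completion times:
  J1: completes at 15
  J2: completes at 30
  J3: completes at 33
Sum = 78
Average = 78/3
= 26.00


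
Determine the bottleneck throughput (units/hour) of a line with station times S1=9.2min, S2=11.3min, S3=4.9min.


Bottleneck = longest station time
Station times: [9.2, 11.3, 4.9]
Max = 11.3 min
Rate = 60 / 11.3
= 5.31 units/hour (bottleneck: 11.3min)


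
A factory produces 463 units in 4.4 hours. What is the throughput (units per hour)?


Throughput = units / time
= 463 / 4.4
= 105.2 units/hour


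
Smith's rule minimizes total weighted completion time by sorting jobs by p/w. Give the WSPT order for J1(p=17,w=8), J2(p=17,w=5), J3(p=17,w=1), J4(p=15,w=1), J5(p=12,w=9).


WSPT (Smith's rule): sort by p/w ascending
  J5: p/w = 12/9 = 1.333
  J1: p/w = 17/8 = 2.125
  J2: p/w = 17/5 = 3.400
  J4: p/w = 15/1 = 15.000
  J3: p/w = 17/1 = 17.000
Order: J5 → J1 → J2 → J4 → J3


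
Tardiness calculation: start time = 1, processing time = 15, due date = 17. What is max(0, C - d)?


Completion = start + processing = 1 + 15 = 16
Tardiness = max(0, C - d) = max(0, 16 - 17)
= max(0, -1)
= 0


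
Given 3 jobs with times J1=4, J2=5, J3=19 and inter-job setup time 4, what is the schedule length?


Makespan = Σ processing + (n-1) × setup
= (4 + 5 + 19) + (3-1)×4
= 28 + 8
= 36 time units


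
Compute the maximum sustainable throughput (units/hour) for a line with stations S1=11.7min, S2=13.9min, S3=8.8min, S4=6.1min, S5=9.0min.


Bottleneck = longest station time
Station times: [11.7, 13.9, 8.8, 6.1, 9.0]
Max = 13.9 min
Rate = 60 / 13.9
= 4.32 units/hour (bottleneck: 13.9min)


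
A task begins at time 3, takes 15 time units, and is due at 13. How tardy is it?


Completion = start + processing = 3 + 15 = 18
Tardiness = max(0, C - d) = max(0, 18 - 13)
= max(0, 5)
= 5


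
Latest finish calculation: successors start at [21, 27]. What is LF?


LF = min of all successor start times
Successors start at: [21, 27]
LF = min(21, 27)
= 21


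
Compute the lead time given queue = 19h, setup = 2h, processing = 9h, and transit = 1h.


Lead time = queue + setup + processing + transit
= 19 + 2 + 9 + 1
= 31 hours


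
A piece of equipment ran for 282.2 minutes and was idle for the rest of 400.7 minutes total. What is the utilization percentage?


Utilization = busy / total × 100
= 282.2 / 400.7 × 100
= 70.4%


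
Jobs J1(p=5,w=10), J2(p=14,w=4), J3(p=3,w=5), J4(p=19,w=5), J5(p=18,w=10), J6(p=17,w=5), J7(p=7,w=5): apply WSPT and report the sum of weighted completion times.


WSPT order (by p/w): J1 → J3 → J7 → J5 → J6 → J2 → J4
  J1: C=5, w·C=10×5=50
  J3: C=8, w·C=5×8=40
  J7: C=15, w·C=5×15=75
  J5: C=33, w·C=10×33=330
  J6: C=50, w·C=5×50=250
  J2: C=64, w·C=4×64=256
  J4: C=83, w·C=5×83=415
Σ w·C = 1416
= 1416


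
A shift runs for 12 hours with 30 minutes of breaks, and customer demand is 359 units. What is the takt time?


Available = 12×60 - 30 = 690 min
Takt time = 690 / 359
= 1.92 min/unit


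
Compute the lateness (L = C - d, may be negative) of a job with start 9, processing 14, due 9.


Completion = 9 + 14 = 23
Lateness = C - d = 23 - 9
= 14


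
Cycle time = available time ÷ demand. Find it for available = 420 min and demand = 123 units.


Cycle time = available time / demand
= 420 / 123
= 3.41 min/unit


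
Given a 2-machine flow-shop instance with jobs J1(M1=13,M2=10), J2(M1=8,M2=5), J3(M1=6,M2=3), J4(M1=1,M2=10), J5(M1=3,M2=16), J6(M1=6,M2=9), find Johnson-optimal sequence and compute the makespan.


Johnson's rule:
Group 1 (M1≤M2, sort by M1): ['J4', 'J5', 'J6']
Group 2 (M1>M2, sort desc M2): ['J1', 'J2', 'J3']
Sequence: J4 → J5 → J6 → J1 → J2 → J3
Makespan calculation:
  J4: M1 done=1, M2 done=11
  J5: M1 done=4, M2 done=27
  J6: M1 done=10, M2 done=36
  J1: M1 done=23, M2 done=46
  J2: M1 done=31, M2 done=51
  J3: M1 done=37, M2 done=54
= Sequence: J4 → J5 → J6 → J1 → J2 → J3, Makespan: 54


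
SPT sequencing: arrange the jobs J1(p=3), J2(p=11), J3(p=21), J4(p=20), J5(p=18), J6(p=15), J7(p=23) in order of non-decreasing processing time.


SPT: sort by shortest processing time
  J1: p=3
  J2: p=11
  J6: p=15
  J5: p=18
  J4: p=20
  J3: p=21
  J7: p=23
Order: J1 → J2 → J6 → J5 → J4 → J3 → J7


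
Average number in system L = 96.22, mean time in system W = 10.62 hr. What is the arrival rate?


Little's law: L = λW → λ = L / W
= 96.22 / 10.62
= 9.06 per hour


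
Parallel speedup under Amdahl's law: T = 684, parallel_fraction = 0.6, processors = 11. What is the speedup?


Amdahl's law: T_p = T × ((1-p) + p/N)
= 684 × ((1-0.6) + 0.6/11)
= 684 × (0.40 + 0.0545)
= 684 × 0.4545
= 310.91
Speedup = 684/310.91
= 2.20×


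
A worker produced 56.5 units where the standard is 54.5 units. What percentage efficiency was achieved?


Efficiency = (actual / standard) × 100
= (56.5 / 54.5) × 100
= 103.7%


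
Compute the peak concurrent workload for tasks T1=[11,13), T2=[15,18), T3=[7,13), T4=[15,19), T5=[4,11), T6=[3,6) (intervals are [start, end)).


Check each time point for overlaps:
  t=4: 2 tasks active (T5, T6)
Max concurrent = 2


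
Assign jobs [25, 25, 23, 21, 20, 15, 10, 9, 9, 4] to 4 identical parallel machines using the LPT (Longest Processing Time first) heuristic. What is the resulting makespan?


Jobs (LPT sorted): [25, 25, 23, 21, 20, 15, 10, 9, 9, 4]
Machines: 4
  J=25 → Machine 1 (load: 0+25=25)
  J=25 → Machine 2 (load: 0+25=25)
  J=23 → Machine 3 (load: 0+23=23)
  J=21 → Machine 4 (load: 0+21=21)
  J=20 → Machine 4 (load: 21+20=41)
  J=15 → Machine 3 (load: 23+15=38)
  J=10 → Machine 1 (load: 25+10=35)
  J=9 → Machine 2 (load: 25+9=34)
  J=9 → Machine 2 (load: 34+9=43)
  J=4 → Machine 1 (load: 35+4=39)
Machine loads: [39, 43, 38, 41]
Makespan = max = 43 time units


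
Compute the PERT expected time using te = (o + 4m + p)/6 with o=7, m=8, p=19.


te = (o + 4m + p) / 6
= (7 + 4×8 + 19) / 6
= (7 + 32 + 19) / 6
= 58 / 6
= 9.67


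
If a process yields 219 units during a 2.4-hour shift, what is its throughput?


Throughput = units / time
= 219 / 2.4
= 91.2 units/hour


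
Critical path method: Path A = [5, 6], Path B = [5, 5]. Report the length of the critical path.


Path A: 5 + 6 = 11
Path B: 5 + 5 = 10
Critical path = longest = max(11, 10)
= 11 (Path A)


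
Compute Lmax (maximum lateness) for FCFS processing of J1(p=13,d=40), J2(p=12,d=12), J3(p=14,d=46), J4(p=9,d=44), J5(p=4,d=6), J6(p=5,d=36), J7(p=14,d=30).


Lateness per job (L = C - d):
  J1: C=13, d=40, L=-27
  J2: C=25, d=12, L=13
  J3: C=39, d=46, L=-7
  J4: C=48, d=44, L=4
  J5: C=52, d=6, L=46
  J6: C=57, d=36, L=21
  J7: C=71, d=30, L=41
Lmax = max(-27, 13, -7, 4, 46, 21, 41)
= 46


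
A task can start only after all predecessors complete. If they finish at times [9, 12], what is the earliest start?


ES = max of all predecessor completion times
Predecessors: [9, 12]
ES = max(9, 12)
= 12


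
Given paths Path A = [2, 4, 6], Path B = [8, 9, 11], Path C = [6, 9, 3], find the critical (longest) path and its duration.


Path A: 2 + 4 + 6 = 12
Path B: 8 + 9 + 11 = 28
Path C: 6 + 9 + 3 = 18
Critical path = longest = max(12, 28, 18)
= 28 (Path B)


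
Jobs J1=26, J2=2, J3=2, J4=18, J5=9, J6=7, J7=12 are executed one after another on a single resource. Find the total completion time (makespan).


Sequential makespan: sum all processing times
= 26 + 2 + 2 + 18 + 9 + 7 + 12
= 76 time units


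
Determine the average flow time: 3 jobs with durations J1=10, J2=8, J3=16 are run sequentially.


Completion times:
  J1: completes at 10
  J2: completes at 18
  J3: completes at 34
Sum = 62
Average = 62/3
= 20.67


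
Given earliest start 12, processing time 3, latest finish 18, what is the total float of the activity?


EF = ES + duration = 12 + 3 = 15
LS = LF - duration = 18 - 3 = 15
Total Float = LF - EF = 18 - 15
(or LS - ES = 15 - 12)
= 3


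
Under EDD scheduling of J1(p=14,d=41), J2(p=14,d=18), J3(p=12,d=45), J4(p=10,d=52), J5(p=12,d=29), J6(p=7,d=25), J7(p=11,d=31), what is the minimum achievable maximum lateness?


EDD order: J2 → J6 → J5 → J7 → J1 → J3 → J4
Completion and lateness:
  J2: C=14, d=18, L=14-18=-4
  J6: C=21, d=25, L=21-25=-4
  J5: C=33, d=29, L=33-29=4
  J7: C=44, d=31, L=44-31=13
  J1: C=58, d=41, L=58-41=17
  J3: C=70, d=45, L=70-45=25
  J4: C=80, d=52, L=80-52=28
Lmax = max(-4, -4, 4, 13, 17, 25, 28)
= 28


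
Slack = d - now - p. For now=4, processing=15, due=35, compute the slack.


Slack = due - current_time - processing
= 35 - 4 - 15
= 16


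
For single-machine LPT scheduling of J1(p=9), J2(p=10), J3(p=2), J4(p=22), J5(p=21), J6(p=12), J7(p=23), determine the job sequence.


LPT: sort by longest processing time first
  J7: p=23
  J4: p=22
  J5: p=21
  J6: p=12
  J2: p=10
  J1: p=9
  J3: p=2
Order: J7 → J4 → J5 → J6 → J2 → J1 → J3


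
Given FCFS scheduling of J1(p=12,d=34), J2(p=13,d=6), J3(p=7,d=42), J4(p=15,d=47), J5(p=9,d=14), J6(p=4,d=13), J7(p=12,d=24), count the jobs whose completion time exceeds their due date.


Completion vs due date:
  J1: C=12, d=34 → on time
  J2: C=25, d=6 → TARDY
  J3: C=32, d=42 → on time
  J4: C=47, d=47 → on time
  J5: C=56, d=14 → TARDY
  J6: C=60, d=13 → TARDY
  J7: C=72, d=24 → TARDY
Tardy jobs: J2, J5, J6, J7
Count = 4


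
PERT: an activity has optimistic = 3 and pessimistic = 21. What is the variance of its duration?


σ² = ((p - o) / 6)² = (p - o)² / 36
= (21 - 3)² / 36
= 18² / 36
= 324 / 36
= 9.0000


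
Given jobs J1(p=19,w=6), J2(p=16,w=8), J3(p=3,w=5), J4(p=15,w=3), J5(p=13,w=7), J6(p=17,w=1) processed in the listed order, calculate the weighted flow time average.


Completion times:
  J1: C=19, w×C=6×19=114
  J2: C=35, w×C=8×35=280
  J3: C=38, w×C=5×38=190
  J4: C=53, w×C=3×53=159
  J5: C=66, w×C=7×66=462
  J6: C=83, w×C=1×83=83
Sum w×C = 1288
Sum w = 30
Weighted avg = 1288/30
= 42.93


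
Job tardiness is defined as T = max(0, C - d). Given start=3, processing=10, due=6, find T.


Completion = start + processing = 3 + 10 = 13
Tardiness = max(0, C - d) = max(0, 13 - 6)
= max(0, 7)
= 7


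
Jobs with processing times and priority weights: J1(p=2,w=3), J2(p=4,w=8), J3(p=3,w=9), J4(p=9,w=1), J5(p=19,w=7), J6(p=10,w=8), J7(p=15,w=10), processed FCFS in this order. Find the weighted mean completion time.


Completion times:
  J1: C=2, w×C=3×2=6
  J2: C=6, w×C=8×6=48
  J3: C=9, w×C=9×9=81
  J4: C=18, w×C=1×18=18
  J5: C=37, w×C=7×37=259
  J6: C=47, w×C=8×47=376
  J7: C=62, w×C=10×62=620
Sum w×C = 1408
Sum w = 46
Weighted avg = 1408/46
= 30.61


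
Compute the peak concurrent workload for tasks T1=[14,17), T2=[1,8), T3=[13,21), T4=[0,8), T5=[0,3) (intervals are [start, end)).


Check each time point for overlaps:
  t=1: 3 tasks active (T2, T4, T5)
Max concurrent = 3


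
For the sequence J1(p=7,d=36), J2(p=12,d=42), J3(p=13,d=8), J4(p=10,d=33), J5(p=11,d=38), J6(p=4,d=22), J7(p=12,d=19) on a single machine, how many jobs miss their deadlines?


Completion vs due date:
  J1: C=7, d=36 → on time
  J2: C=19, d=42 → on time
  J3: C=32, d=8 → TARDY
  J4: C=42, d=33 → TARDY
  J5: C=53, d=38 → TARDY
  J6: C=57, d=22 → TARDY
  J7: C=69, d=19 → TARDY
Tardy jobs: J3, J4, J5, J6, J7
Count = 5


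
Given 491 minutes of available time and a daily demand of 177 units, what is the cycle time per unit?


Cycle time = available time / demand
= 491 / 177
= 2.77 min/unit


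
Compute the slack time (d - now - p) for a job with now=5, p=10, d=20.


Slack = due - current_time - processing
= 20 - 5 - 10
= 5


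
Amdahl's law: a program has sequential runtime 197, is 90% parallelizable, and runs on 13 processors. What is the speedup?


Amdahl's law: T_p = T × ((1-p) + p/N)
= 197 × ((1-0.9) + 0.9/13)
= 197 × (0.10 + 0.0692)
= 197 × 0.1692
= 33.34
Speedup = 197/33.34
= 5.91×


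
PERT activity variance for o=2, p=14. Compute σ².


σ² = ((p - o) / 6)² = (p - o)² / 36
= (14 - 2)² / 36
= 12² / 36
= 144 / 36
= 4.0000


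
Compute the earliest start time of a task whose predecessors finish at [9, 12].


ES = max of all predecessor completion times
Predecessors: [9, 12]
ES = max(9, 12)
= 12


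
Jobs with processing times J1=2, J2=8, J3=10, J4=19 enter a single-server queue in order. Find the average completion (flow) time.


Completion times:
  J1: completes at 2
  J2: completes at 10
  J3: completes at 20
  J4: completes at 39
Sum = 71
Average = 71/4
= 17.75


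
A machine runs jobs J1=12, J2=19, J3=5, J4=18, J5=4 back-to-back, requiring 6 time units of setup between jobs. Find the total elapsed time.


Makespan = Σ processing + (n-1) × setup
= (12 + 19 + 5 + 18 + 4) + (5-1)×6
= 58 + 24
= 82 time units


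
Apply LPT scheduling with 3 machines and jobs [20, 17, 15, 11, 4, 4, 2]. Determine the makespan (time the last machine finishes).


Jobs (LPT sorted): [20, 17, 15, 11, 4, 4, 2]
Machines: 3
  J=20 → Machine 1 (load: 0+20=20)
  J=17 → Machine 2 (load: 0+17=17)
  J=15 → Machine 3 (load: 0+15=15)
  J=11 → Machine 3 (load: 15+11=26)
  J=4 → Machine 2 (load: 17+4=21)
  J=4 → Machine 1 (load: 20+4=24)
  J=2 → Machine 2 (load: 21+2=23)
Machine loads: [24, 23, 26]
Makespan = max = 26 time units


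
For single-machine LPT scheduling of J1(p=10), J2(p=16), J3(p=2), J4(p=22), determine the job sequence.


LPT: sort by longest processing time first
  J4: p=22
  J2: p=16
  J1: p=10
  J3: p=2
Order: J4 → J2 → J1 → J3


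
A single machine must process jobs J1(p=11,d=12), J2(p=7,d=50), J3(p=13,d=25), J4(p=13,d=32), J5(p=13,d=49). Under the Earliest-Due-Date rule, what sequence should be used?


EDD: sort by earliest due date
  J1: d=12, p=11
  J3: d=25, p=13
  J4: d=32, p=13
  J5: d=49, p=13
  J2: d=50, p=7
Order: J1 → J3 → J4 → J5 → J2
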